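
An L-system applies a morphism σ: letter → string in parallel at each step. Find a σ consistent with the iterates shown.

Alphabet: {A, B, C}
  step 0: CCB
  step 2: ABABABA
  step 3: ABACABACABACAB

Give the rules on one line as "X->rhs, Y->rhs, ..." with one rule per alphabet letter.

A->AB, B->AC, C->A

  step 2 ⇒ step 3: ABABABA ⇒ AB·AC·AB·AC·AB·AC·AB
    A ↦ AB
    B ↦ AC
    C ↦ A  (constrained at step 0)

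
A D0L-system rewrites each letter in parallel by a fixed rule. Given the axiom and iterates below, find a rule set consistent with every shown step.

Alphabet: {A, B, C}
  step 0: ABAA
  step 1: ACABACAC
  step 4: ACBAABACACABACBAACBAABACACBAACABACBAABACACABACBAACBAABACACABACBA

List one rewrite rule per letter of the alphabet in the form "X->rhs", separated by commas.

A->AC, B->AB, C->BA

  step 0 ⇒ step 1: ABAA ⇒ AC·AB·AC·AC
    A ↦ AC
    B ↦ AB
    C ↦ BA  (constrained at step 1)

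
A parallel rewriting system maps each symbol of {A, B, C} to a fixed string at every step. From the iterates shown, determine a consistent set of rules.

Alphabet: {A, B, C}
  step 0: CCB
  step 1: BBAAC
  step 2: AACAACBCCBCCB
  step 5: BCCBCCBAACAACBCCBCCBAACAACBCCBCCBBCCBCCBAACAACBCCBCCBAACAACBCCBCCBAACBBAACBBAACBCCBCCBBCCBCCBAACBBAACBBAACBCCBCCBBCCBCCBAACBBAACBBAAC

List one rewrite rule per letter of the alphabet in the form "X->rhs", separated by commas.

A->BCC, B->AAC, C->B

  step 1 ⇒ step 2: BBAAC ⇒ AAC·AAC·BCC·BCC·B
    A ↦ BCC
    B ↦ AAC
    C ↦ B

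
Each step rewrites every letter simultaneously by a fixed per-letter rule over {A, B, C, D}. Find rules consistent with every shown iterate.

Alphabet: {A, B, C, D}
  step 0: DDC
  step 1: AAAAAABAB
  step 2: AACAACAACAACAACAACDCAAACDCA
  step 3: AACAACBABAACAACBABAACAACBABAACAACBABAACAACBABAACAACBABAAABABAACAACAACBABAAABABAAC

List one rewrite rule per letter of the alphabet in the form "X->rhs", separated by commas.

A->AAC, B->DCA, C->BAB, D->AAA

  step 2 ⇒ step 3: AACAACAACAACAACAACDCAAACDCA ⇒ AAC·AAC·BAB·AAC·AAC·BAB·AAC·AAC·BAB·AAC·AAC·BAB·AAC·AAC·BAB·AAC·AAC·BAB·AAA·BAB·AAC·AAC·AAC·BAB·AAA·BAB·AAC
    A ↦ AAC
    C ↦ BAB
    D ↦ AAA
  step 1 ⇒ step 2: AAAAAABAB ⇒ AAC·AAC·AAC·AAC·AAC·AAC·DCA·AAC·DCA
    B ↦ DCA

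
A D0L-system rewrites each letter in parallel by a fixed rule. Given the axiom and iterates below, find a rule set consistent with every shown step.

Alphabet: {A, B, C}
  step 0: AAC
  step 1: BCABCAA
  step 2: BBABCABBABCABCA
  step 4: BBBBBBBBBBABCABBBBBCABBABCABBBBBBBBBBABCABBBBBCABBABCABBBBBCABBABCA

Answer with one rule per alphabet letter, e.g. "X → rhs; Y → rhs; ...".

  step 1 ⇒ step 2: BCABCAA ⇒ BB·A·BCA·BB·A·BCA·BCA
    A ↦ BCA
    B ↦ BB
    C ↦ A

A->BCA, B->BB, C->A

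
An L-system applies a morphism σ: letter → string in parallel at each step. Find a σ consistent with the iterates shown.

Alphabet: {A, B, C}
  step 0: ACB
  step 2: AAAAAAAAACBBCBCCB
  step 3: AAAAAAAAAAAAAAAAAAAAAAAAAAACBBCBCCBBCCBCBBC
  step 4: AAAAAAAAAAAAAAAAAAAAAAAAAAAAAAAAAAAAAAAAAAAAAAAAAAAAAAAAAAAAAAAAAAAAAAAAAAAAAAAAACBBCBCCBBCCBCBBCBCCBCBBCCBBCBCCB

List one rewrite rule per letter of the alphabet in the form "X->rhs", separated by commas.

A->AAA, B->BC, C->CB

  step 3 ⇒ step 4: AAAAAAAAAAAAAAAAAAAAAAAAAAACBBCBCCBBCCBCBBC ⇒ AAA·AAA·AAA·AAA·AAA·AAA·AAA·AAA·AAA·AAA·AAA·AAA·AAA·AAA·AAA·AAA·AAA·AAA·AAA·AAA·AAA·AAA·AAA·AAA·AAA·AAA·AAA·CB·BC·BC·CB·BC·CB·CB·BC·BC·CB·CB·BC·CB·BC·BC·CB
    A ↦ AAA
    B ↦ BC
    C ↦ CB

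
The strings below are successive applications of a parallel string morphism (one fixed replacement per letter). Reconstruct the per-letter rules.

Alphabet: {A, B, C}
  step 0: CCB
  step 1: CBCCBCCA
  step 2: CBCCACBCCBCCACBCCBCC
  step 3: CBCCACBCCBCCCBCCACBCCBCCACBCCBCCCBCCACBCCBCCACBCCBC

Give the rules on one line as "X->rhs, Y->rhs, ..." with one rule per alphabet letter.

  step 2 ⇒ step 3: CBCCACBCCBCCACBCCBCC ⇒ CBC·CA·CBC·CBC·C·CBC·CA·CBC·CBC·CA·CBC·CBC·C·CBC·CA·CBC·CBC·CA·CBC·CBC
    A ↦ C
    B ↦ CA
    C ↦ CBC

A->C, B->CA, C->CBC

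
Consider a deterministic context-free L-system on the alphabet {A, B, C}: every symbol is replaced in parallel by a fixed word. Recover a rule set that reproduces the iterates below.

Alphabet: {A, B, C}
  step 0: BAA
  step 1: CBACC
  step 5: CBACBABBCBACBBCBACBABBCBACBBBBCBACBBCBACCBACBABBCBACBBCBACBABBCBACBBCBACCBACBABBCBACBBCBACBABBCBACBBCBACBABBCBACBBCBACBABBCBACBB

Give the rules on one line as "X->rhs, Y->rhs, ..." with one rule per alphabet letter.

A->C, B->CBA, C->BB

  step 0 ⇒ step 1: BAA ⇒ CBA·C·C
    A ↦ C
    B ↦ CBA
    C ↦ BB  (constrained at step 1)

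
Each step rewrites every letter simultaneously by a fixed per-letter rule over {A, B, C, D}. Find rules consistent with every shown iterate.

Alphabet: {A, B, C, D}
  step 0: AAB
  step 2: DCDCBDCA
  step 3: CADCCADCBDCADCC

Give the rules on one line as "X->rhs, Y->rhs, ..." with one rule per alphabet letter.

A->C, B->BD, C->DC, D->CA

  step 2 ⇒ step 3: DCDCBDCA ⇒ CA·DC·CA·DC·BD·CA·DC·C
    A ↦ C
    B ↦ BD
    C ↦ DC
    D ↦ CA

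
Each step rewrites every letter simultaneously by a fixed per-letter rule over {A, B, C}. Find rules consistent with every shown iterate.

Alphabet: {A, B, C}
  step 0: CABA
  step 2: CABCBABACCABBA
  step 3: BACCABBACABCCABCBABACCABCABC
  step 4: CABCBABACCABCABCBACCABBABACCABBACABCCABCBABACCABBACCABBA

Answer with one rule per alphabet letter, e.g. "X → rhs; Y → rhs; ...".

A->C, B->CAB, C->BA

  step 3 ⇒ step 4: BACCABBACABCCABCBABACCABCABC ⇒ CAB·C·BA·BA·C·CAB·CAB·C·BA·C·CAB·BA·BA·C·CAB·BA·CAB·C·CAB·C·BA·BA·C·CAB·BA·C·CAB·BA
    A ↦ C
    B ↦ CAB
    C ↦ BA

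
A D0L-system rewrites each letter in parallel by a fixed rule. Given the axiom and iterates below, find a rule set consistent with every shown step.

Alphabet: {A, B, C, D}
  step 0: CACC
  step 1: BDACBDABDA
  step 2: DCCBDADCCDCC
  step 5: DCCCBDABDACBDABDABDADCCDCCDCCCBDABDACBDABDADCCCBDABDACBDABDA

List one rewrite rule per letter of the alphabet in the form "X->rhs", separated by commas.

A->C, B->D, C->BDA, D->C

  step 1 ⇒ step 2: BDACBDABDA ⇒ D·C·C·BDA·D·C·C·D·C·C
    A ↦ C
    B ↦ D
    C ↦ BDA
    D ↦ C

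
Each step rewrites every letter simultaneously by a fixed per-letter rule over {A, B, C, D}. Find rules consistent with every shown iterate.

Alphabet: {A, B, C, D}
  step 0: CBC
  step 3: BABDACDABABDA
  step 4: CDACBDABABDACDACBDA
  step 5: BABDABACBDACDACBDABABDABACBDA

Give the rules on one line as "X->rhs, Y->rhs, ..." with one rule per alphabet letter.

A->DA, B->C, C->BA, D->B

  step 4 ⇒ step 5: CDACBDABABDACDACBDA ⇒ BA·B·DA·BA·C·B·DA·C·DA·C·B·DA·BA·B·DA·BA·C·B·DA
    A ↦ DA
    B ↦ C
    C ↦ BA
    D ↦ B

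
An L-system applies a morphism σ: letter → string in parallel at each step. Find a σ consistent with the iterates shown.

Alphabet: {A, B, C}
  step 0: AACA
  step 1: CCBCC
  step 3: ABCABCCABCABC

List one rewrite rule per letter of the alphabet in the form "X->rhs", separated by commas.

  step 0 ⇒ step 1: AACA ⇒ C·C·BC·C
    A ↦ C
    C ↦ BC
    B ↦ A  (constrained at step 1)

A->C, B->A, C->BC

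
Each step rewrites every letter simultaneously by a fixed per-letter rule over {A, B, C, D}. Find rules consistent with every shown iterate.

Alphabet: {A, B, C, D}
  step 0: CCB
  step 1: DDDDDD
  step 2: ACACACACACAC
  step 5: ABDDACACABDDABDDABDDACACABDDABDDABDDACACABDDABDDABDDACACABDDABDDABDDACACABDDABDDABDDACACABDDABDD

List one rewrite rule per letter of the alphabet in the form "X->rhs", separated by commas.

A->AB, B->DD, C->DD, D->AC

  step 1 ⇒ step 2: DDDDDD ⇒ AC·AC·AC·AC·AC·AC
    D ↦ AC
    A ↦ AB  (constrained at step 2)
  step 0 ⇒ step 1: CCB ⇒ DD·DD·DD
    B ↦ DD
  step 0 ⇒ step 1: CCB ⇒ DD·DD·DD
    C ↦ DD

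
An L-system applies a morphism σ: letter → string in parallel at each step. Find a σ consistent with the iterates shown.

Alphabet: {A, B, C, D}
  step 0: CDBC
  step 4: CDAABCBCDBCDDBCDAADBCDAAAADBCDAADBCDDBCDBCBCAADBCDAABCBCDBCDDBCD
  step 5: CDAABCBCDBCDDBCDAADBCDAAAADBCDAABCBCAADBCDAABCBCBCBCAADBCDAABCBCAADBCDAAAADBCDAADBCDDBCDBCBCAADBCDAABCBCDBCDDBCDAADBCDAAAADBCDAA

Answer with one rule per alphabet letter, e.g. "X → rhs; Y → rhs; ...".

A->BC, B->DB, C->CD, D->AA

  step 4 ⇒ step 5: CDAABCBCDBCDDBCDAADBCDAAAADBCDAADBCDDBCDBCBCAADBCDAABCBCDBCDDBCD ⇒ CD·AA·BC·BC·DB·CD·DB·CD·AA·DB·CD·AA·AA·DB·CD·AA·BC·BC·AA·DB·CD·AA·BC·BC·BC·BC·AA·DB·CD·AA·BC·BC·AA·DB·CD·AA·AA·DB·CD·AA·DB·CD·DB·CD·BC·BC·AA·DB·CD·AA·BC·BC·DB·CD·DB·CD·AA·DB·CD·AA·AA·DB·CD·AA
    A ↦ BC
    B ↦ DB
    C ↦ CD
    D ↦ AA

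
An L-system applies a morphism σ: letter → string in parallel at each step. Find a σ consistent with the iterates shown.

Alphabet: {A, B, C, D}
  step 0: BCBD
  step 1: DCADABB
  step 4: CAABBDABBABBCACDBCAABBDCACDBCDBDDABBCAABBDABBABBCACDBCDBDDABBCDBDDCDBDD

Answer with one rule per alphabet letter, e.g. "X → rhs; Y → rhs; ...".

A->CDB, B->D, C->CA, D->ABB

  step 0 ⇒ step 1: BCBD ⇒ D·CA·D·ABB
    B ↦ D
    C ↦ CA
    D ↦ ABB
    A ↦ CDB  (constrained at step 1)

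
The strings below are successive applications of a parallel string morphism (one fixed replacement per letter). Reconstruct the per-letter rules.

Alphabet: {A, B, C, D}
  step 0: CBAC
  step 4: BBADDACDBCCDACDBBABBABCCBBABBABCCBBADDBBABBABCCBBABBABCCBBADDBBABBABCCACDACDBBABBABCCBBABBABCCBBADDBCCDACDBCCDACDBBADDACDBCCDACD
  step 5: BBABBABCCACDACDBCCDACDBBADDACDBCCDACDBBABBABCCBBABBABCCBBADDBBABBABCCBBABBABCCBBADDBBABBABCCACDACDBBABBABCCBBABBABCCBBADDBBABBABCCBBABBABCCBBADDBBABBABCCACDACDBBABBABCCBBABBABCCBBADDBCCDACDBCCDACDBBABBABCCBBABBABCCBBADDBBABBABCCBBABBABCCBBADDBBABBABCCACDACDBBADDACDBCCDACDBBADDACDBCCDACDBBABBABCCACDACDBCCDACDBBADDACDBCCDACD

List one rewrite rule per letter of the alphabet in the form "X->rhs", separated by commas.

A->BCC, B->BBA, C->D, D->ACD

  step 4 ⇒ step 5: BBADDACDBCCDACDBBABBABCCBBABBABCCBBADDBBABBABCCBBABBABCCBBADDBBABBABCCACDACDBBABBABCCBBABBABCCBBADDBCCDACDBCCDACDBBADDACDBCCDACD ⇒ BBA·BBA·BCC·ACD·ACD·BCC·D·ACD·BBA·D·D·ACD·BCC·D·ACD·BBA·BBA·BCC·BBA·BBA·BCC·BBA·D·D·BBA·BBA·BCC·BBA·BBA·BCC·BBA·D·D·BBA·BBA·BCC·ACD·ACD·BBA·BBA·BCC·BBA·BBA·BCC·BBA·D·D·BBA·BBA·BCC·BBA·BBA·BCC·BBA·D·D·BBA·BBA·BCC·ACD·ACD·BBA·BBA·BCC·BBA·BBA·BCC·BBA·D·D·BCC·D·ACD·BCC·D·ACD·BBA·BBA·BCC·BBA·BBA·BCC·BBA·D·D·BBA·BBA·BCC·BBA·BBA·BCC·BBA·D·D·BBA·BBA·BCC·ACD·ACD·BBA·D·D·ACD·BCC·D·ACD·BBA·D·D·ACD·BCC·D·ACD·BBA·BBA·BCC·ACD·ACD·BCC·D·ACD·BBA·D·D·ACD·BCC·D·ACD
    A ↦ BCC
    B ↦ BBA
    C ↦ D
    D ↦ ACD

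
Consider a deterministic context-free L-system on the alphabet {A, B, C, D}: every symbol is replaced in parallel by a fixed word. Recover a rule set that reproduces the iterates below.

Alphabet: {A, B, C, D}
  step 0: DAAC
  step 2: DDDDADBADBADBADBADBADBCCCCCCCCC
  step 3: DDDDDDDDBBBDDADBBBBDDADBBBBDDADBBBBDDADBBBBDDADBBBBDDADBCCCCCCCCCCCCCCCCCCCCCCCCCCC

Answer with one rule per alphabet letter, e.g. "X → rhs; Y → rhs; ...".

  step 2 ⇒ step 3: DDDDADBADBADBADBADBADBCCCCCCCCC ⇒ DD·DD·DD·DD·BBB·DD·ADB·BBB·DD·ADB·BBB·DD·ADB·BBB·DD·ADB·BBB·DD·ADB·BBB·DD·ADB·CCC·CCC·CCC·CCC·CCC·CCC·CCC·CCC·CCC
    A ↦ BBB
    B ↦ ADB
    C ↦ CCC
    D ↦ DD

A->BBB, B->ADB, C->CCC, D->DD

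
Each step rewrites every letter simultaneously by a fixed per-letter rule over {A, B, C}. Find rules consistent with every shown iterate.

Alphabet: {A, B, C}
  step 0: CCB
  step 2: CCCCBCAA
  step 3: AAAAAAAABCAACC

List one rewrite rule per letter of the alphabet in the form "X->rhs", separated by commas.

  step 2 ⇒ step 3: CCCCBCAA ⇒ AA·AA·AA·AA·BC·AA·C·C
    A ↦ C
    B ↦ BC
    C ↦ AA

A->C, B->BC, C->AA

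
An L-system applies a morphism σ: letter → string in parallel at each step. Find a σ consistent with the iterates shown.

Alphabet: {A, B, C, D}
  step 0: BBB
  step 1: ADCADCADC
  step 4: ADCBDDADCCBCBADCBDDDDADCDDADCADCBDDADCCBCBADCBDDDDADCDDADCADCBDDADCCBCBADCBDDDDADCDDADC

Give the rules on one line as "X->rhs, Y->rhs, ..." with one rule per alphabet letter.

A->AD, B->ADC, C->DD, D->CB

  step 0 ⇒ step 1: BBB ⇒ ADC·ADC·ADC
    B ↦ ADC
    A ↦ AD  (constrained at step 1)
    C ↦ DD  (constrained at step 1)
    D ↦ CB  (constrained at step 1)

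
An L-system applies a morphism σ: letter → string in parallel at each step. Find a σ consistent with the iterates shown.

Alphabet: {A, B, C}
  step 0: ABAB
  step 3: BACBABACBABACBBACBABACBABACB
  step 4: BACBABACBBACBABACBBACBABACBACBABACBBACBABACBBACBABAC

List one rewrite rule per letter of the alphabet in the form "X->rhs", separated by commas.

A->B, B->BAC, C->A

  step 3 ⇒ step 4: BACBABACBABACBBACBABACBABACB ⇒ BAC·B·A·BAC·B·BAC·B·A·BAC·B·BAC·B·A·BAC·BAC·B·A·BAC·B·BAC·B·A·BAC·B·BAC·B·A·BAC
    A ↦ B
    B ↦ BAC
    C ↦ A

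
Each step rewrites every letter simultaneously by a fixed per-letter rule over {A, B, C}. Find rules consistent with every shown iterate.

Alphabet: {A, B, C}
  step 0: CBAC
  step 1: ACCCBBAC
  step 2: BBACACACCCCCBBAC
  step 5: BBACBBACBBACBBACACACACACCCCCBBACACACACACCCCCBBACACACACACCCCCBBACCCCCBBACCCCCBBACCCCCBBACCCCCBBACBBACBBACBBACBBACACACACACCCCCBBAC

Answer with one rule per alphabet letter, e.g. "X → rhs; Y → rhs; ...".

A->BB, B->CC, C->AC

  step 1 ⇒ step 2: ACCCBBAC ⇒ BB·AC·AC·AC·CC·CC·BB·AC
    A ↦ BB
    B ↦ CC
    C ↦ AC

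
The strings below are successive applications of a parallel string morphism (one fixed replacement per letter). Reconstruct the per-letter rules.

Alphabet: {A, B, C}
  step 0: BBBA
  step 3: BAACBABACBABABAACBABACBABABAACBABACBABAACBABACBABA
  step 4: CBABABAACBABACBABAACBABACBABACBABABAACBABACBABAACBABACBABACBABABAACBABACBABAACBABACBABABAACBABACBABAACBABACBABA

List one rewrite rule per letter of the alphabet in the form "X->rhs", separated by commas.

  step 3 ⇒ step 4: BAACBABACBABABAACBABACBABABAACBABACBABAACBABACBABA ⇒ CBA·BA·BA·A·CBA·BA·CBA·BA·A·CBA·BA·CBA·BA·CBA·BA·BA·A·CBA·BA·CBA·BA·A·CBA·BA·CBA·BA·CBA·BA·BA·A·CBA·BA·CBA·BA·A·CBA·BA·CBA·BA·BA·A·CBA·BA·CBA·BA·A·CBA·BA·CBA·BA
    A ↦ BA
    B ↦ CBA
    C ↦ A

A->BA, B->CBA, C->A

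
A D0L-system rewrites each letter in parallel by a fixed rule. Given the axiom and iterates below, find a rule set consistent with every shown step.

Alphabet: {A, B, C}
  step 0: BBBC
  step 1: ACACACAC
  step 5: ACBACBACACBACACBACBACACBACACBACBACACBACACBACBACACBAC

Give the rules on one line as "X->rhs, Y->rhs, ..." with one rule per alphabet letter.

A->B, B->AC, C->AC

  step 0 ⇒ step 1: BBBC ⇒ AC·AC·AC·AC
    B ↦ AC
    C ↦ AC
    A ↦ B  (constrained at step 1)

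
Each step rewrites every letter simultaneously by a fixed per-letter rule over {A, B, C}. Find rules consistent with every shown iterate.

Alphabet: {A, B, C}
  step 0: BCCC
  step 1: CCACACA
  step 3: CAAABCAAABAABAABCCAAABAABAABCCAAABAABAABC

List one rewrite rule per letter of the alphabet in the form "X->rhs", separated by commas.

  step 0 ⇒ step 1: BCCC ⇒ C·CA·CA·CA
    B ↦ C
    C ↦ CA
    A ↦ AAB  (constrained at step 1)

A->AAB, B->C, C->CA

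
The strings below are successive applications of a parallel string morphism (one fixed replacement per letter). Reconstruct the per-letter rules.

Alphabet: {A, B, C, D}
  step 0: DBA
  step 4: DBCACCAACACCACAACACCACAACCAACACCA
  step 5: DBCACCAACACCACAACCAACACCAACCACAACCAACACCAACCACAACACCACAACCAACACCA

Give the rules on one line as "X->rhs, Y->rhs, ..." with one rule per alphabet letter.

A->CA, B->C, C->AC, D->DB

  step 4 ⇒ step 5: DBCACCAACACCACAACACCACAACCAACACCA ⇒ DB·C·AC·CA·AC·AC·CA·CA·AC·CA·AC·AC·CA·AC·CA·CA·AC·CA·AC·AC·CA·AC·CA·CA·AC·AC·CA·CA·AC·CA·AC·AC·CA
    A ↦ CA
    B ↦ C
    C ↦ AC
    D ↦ DB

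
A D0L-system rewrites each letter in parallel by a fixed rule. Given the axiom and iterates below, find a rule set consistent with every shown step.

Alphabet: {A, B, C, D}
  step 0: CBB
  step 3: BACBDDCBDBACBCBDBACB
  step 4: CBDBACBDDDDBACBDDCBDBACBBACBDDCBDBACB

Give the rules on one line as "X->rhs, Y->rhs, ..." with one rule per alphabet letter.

A->D, B->CB, C->BA, D->DD

  step 3 ⇒ step 4: BACBDDCBDBACBCBDBACB ⇒ CB·D·BA·CB·DD·DD·BA·CB·DD·CB·D·BA·CB·BA·CB·DD·CB·D·BA·CB
    A ↦ D
    B ↦ CB
    C ↦ BA
    D ↦ DD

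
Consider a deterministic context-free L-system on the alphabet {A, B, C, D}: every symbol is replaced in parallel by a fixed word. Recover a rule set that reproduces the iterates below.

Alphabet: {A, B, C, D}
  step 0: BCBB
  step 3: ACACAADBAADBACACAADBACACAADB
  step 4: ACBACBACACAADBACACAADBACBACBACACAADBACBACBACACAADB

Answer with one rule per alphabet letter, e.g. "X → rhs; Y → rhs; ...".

A->AC, B->DB, C->B, D->AA

  step 3 ⇒ step 4: ACACAADBAADBACACAADBACACAADB ⇒ AC·B·AC·B·AC·AC·AA·DB·AC·AC·AA·DB·AC·B·AC·B·AC·AC·AA·DB·AC·B·AC·B·AC·AC·AA·DB
    A ↦ AC
    B ↦ DB
    C ↦ B
    D ↦ AA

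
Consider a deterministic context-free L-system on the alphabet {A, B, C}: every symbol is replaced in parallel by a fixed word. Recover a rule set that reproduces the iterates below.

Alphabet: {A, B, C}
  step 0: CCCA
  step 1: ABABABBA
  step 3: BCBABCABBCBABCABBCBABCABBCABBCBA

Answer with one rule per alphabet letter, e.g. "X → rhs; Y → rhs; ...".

  step 0 ⇒ step 1: CCCA ⇒ AB·AB·AB·BA
    A ↦ BA
    C ↦ AB
    B ↦ BC  (constrained at step 1)

A->BA, B->BC, C->AB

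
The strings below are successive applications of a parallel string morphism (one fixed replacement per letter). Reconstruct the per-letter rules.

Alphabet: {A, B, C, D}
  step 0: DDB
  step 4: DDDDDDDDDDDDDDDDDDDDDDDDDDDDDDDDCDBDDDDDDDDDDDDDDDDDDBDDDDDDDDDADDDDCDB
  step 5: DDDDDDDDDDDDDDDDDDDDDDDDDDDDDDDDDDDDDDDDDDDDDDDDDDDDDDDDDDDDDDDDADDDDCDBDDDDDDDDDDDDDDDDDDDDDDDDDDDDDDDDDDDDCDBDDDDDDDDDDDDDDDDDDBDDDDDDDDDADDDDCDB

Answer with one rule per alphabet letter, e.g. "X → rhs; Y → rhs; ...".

A->BD, B->CDB, C->ADD, D->DD

  step 4 ⇒ step 5: DDDDDDDDDDDDDDDDDDDDDDDDDDDDDDDDCDBDDDDDDDDDDDDDDDDDDBDDDDDDDDDADDDDCDB ⇒ DD·DD·DD·DD·DD·DD·DD·DD·DD·DD·DD·DD·DD·DD·DD·DD·DD·DD·DD·DD·DD·DD·DD·DD·DD·DD·DD·DD·DD·DD·DD·DD·ADD·DD·CDB·DD·DD·DD·DD·DD·DD·DD·DD·DD·DD·DD·DD·DD·DD·DD·DD·DD·DD·CDB·DD·DD·DD·DD·DD·DD·DD·DD·DD·BD·DD·DD·DD·DD·ADD·DD·CDB
    A ↦ BD
    B ↦ CDB
    C ↦ ADD
    D ↦ DD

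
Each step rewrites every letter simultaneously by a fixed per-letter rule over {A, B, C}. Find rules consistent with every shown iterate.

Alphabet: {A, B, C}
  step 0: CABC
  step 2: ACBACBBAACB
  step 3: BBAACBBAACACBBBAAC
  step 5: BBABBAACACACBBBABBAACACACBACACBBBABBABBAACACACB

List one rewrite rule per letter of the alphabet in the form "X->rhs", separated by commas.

A->B, B->AC, C->BA

  step 2 ⇒ step 3: ACBACBBAACB ⇒ B·BA·AC·B·BA·AC·AC·B·B·BA·AC
    A ↦ B
    B ↦ AC
    C ↦ BA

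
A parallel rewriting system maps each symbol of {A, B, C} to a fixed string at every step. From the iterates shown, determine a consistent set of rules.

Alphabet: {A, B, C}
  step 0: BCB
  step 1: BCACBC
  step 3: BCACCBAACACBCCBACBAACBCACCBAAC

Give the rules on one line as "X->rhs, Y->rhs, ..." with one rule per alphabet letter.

  step 0 ⇒ step 1: BCB ⇒ BC·AC·BC
    B ↦ BC
    C ↦ AC
    A ↦ CBA  (constrained at step 1)

A->CBA, B->BC, C->AC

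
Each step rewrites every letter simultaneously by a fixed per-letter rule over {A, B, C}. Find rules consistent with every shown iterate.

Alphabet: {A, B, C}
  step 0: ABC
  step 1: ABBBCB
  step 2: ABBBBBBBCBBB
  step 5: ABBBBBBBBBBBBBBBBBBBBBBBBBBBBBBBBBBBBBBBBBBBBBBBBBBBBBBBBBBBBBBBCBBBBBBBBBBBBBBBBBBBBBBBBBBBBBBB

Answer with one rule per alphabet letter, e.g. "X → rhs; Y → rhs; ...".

A->AB, B->BB, C->CB

  step 1 ⇒ step 2: ABBBCB ⇒ AB·BB·BB·BB·CB·BB
    A ↦ AB
    B ↦ BB
    C ↦ CB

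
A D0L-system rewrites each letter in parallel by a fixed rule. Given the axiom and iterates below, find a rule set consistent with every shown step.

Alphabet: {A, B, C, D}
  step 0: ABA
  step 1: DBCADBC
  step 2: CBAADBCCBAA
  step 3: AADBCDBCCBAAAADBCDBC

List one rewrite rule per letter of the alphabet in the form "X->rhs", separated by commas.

  step 2 ⇒ step 3: CBAADBCCBAA ⇒ A·A·DBC·DBC·CB·A·A·A·A·DBC·DBC
    A ↦ DBC
    B ↦ A
    C ↦ A
    D ↦ CB

A->DBC, B->A, C->A, D->CB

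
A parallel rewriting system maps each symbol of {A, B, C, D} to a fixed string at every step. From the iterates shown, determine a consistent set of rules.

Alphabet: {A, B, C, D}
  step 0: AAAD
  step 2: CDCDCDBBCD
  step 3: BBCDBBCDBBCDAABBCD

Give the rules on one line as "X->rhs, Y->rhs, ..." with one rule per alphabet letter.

  step 2 ⇒ step 3: CDCDCDBBCD ⇒ BB·CD·BB·CD·BB·CD·A·A·BB·CD
    B ↦ A
    C ↦ BB
    D ↦ CD
    A ↦ D  (constrained at step 0)

A->D, B->A, C->BB, D->CD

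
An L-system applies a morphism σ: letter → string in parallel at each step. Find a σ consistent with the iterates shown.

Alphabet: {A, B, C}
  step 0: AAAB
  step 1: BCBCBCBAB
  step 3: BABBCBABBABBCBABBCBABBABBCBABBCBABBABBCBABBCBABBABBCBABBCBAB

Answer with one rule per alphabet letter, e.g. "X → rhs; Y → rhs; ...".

  step 0 ⇒ step 1: AAAB ⇒ BC·BC·BC·BAB
    A ↦ BC
    B ↦ BAB
    C ↦ BC  (constrained at step 1)

A->BC, B->BAB, C->BC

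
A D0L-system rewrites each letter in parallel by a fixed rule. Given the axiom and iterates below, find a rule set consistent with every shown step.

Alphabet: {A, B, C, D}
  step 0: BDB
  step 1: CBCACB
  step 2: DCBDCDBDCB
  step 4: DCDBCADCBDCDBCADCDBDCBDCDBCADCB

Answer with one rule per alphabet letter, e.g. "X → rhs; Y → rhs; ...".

A->CDB, B->CB, C->D, D->CA

  step 1 ⇒ step 2: CBCACB ⇒ D·CB·D·CDB·D·CB
    A ↦ CDB
    B ↦ CB
    C ↦ D
  step 0 ⇒ step 1: BDB ⇒ CB·CA·CB
    D ↦ CA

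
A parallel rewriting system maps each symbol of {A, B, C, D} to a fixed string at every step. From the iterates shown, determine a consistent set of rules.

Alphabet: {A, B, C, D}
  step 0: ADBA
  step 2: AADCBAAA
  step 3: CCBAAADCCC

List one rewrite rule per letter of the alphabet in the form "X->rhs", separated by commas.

A->C, B->D, C->AA, D->BA

  step 2 ⇒ step 3: AADCBAAA ⇒ C·C·BA·AA·D·C·C·C
    A ↦ C
    B ↦ D
    C ↦ AA
    D ↦ BA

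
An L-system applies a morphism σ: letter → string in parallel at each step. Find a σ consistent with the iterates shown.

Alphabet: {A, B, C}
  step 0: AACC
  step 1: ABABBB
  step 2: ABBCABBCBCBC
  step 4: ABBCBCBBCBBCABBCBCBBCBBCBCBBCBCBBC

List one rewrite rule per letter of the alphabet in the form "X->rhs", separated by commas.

A->AB, B->BC, C->B

  step 1 ⇒ step 2: ABABBB ⇒ AB·BC·AB·BC·BC·BC
    A ↦ AB
    B ↦ BC
  step 0 ⇒ step 1: AACC ⇒ AB·AB·B·B
    C ↦ B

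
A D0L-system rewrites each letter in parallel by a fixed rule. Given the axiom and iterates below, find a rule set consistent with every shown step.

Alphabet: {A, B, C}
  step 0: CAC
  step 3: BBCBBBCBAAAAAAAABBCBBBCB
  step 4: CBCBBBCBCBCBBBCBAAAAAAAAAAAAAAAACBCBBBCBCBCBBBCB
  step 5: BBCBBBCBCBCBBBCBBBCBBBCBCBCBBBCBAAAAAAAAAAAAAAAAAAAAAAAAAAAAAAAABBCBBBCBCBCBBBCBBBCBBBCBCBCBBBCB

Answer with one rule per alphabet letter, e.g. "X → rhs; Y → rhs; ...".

A->AA, B->CB, C->BB

  step 4 ⇒ step 5: CBCBBBCBCBCBBBCBAAAAAAAAAAAAAAAACBCBBBCBCBCBBBCB ⇒ BB·CB·BB·CB·CB·CB·BB·CB·BB·CB·BB·CB·CB·CB·BB·CB·AA·AA·AA·AA·AA·AA·AA·AA·AA·AA·AA·AA·AA·AA·AA·AA·BB·CB·BB·CB·CB·CB·BB·CB·BB·CB·BB·CB·CB·CB·BB·CB
    A ↦ AA
    B ↦ CB
    C ↦ BB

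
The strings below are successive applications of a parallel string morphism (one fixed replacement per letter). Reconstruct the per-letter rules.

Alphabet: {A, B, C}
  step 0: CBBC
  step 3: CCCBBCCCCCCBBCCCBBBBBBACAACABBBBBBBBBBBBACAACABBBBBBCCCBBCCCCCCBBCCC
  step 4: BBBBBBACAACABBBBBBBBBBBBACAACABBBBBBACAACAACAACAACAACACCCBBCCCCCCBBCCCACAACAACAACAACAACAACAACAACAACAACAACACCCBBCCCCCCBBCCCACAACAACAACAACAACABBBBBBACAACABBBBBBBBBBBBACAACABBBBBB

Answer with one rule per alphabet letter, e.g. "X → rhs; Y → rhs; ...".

A->CCC, B->ACA, C->BB

  step 3 ⇒ step 4: CCCBBCCCCCCBBCCCBBBBBBACAACABBBBBBBBBBBBACAACABBBBBBCCCBBCCCCCCBBCCC ⇒ BB·BB·BB·ACA·ACA·BB·BB·BB·BB·BB·BB·ACA·ACA·BB·BB·BB·ACA·ACA·ACA·ACA·ACA·ACA·CCC·BB·CCC·CCC·BB·CCC·ACA·ACA·ACA·ACA·ACA·ACA·ACA·ACA·ACA·ACA·ACA·ACA·CCC·BB·CCC·CCC·BB·CCC·ACA·ACA·ACA·ACA·ACA·ACA·BB·BB·BB·ACA·ACA·BB·BB·BB·BB·BB·BB·ACA·ACA·BB·BB·BB
    A ↦ CCC
    B ↦ ACA
    C ↦ BB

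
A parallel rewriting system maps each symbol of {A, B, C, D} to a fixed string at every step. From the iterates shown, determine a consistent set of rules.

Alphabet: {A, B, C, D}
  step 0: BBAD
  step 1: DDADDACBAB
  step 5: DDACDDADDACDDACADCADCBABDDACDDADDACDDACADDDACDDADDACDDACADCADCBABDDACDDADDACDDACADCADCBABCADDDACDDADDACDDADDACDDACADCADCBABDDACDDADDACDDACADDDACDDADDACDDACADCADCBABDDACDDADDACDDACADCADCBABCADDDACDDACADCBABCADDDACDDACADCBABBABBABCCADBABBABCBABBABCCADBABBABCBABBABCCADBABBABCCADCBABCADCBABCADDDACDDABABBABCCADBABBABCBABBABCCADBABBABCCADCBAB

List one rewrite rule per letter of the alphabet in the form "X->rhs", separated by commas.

A->C, B->DDA, C->CAD, D->BAB

  step 0 ⇒ step 1: BBAD ⇒ DDA·DDA·C·BAB
    A ↦ C
    B ↦ DDA
    D ↦ BAB
    C ↦ CAD  (constrained at step 1)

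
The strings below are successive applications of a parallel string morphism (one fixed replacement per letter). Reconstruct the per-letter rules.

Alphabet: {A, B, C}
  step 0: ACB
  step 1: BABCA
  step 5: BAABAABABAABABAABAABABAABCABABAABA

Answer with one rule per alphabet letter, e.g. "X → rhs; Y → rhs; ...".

A->BA, B->A, C->BC

  step 0 ⇒ step 1: ACB ⇒ BA·BC·A
    A ↦ BA
    B ↦ A
    C ↦ BC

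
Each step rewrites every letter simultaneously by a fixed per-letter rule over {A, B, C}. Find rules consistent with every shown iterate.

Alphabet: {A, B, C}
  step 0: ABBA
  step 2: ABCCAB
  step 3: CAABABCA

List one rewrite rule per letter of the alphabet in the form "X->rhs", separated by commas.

A->C, B->A, C->AB

  step 2 ⇒ step 3: ABCCAB ⇒ C·A·AB·AB·C·A
    A ↦ C
    B ↦ A
    C ↦ AB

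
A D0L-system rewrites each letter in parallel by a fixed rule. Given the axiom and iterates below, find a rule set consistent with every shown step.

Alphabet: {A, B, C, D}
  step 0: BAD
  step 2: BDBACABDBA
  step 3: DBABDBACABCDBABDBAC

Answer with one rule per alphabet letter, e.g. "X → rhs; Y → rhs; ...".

  step 2 ⇒ step 3: BDBACABDBA ⇒ DBA·B·DBA·C·AB·C·DBA·B·DBA·C
    A ↦ C
    B ↦ DBA
    C ↦ AB
    D ↦ B

A->C, B->DBA, C->AB, D->B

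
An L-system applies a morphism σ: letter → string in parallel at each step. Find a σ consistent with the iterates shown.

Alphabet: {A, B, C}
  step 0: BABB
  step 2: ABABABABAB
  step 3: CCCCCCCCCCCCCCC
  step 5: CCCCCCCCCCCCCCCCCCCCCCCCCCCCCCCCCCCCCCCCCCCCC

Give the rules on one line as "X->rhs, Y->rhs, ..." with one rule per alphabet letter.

A->CC, B->C, C->AB

  step 2 ⇒ step 3: ABABABABAB ⇒ CC·C·CC·C·CC·C·CC·C·CC·C
    A ↦ CC
    B ↦ C
    C ↦ AB  (constrained at step 3)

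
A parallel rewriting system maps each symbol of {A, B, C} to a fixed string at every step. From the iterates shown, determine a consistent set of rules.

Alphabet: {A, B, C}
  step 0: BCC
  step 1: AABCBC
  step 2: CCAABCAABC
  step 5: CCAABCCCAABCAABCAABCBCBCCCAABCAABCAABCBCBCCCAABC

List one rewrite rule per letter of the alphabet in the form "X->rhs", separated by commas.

  step 1 ⇒ step 2: AABCBC ⇒ C·C·AA·BC·AA·BC
    A ↦ C
    B ↦ AA
    C ↦ BC

A->C, B->AA, C->BC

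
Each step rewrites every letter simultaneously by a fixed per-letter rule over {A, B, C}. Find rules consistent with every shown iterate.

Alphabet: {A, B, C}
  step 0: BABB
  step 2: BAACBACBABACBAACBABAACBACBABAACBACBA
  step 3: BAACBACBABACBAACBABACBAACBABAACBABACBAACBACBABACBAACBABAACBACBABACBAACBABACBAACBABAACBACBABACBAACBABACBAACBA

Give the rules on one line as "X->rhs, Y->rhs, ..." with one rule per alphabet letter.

  step 2 ⇒ step 3: BAACBACBABACBAACBABAACBACBABAACBACBA ⇒ BAA·CBA·CBA·BAC·BAA·CBA·BAC·BAA·CBA·BAA·CBA·BAC·BAA·CBA·CBA·BAC·BAA·CBA·BAA·CBA·CBA·BAC·BAA·CBA·BAC·BAA·CBA·BAA·CBA·CBA·BAC·BAA·CBA·BAC·BAA·CBA
    A ↦ CBA
    B ↦ BAA
    C ↦ BAC

A->CBA, B->BAA, C->BAC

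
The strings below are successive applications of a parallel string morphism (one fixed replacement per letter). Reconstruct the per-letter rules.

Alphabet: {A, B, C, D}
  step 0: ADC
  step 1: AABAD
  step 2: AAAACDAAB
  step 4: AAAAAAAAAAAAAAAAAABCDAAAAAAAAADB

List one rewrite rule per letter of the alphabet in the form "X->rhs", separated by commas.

  step 1 ⇒ step 2: AABAD ⇒ AA·AA·CD·AA·B
    A ↦ AA
    B ↦ CD
    D ↦ B
  step 0 ⇒ step 1: ADC ⇒ AA·B·AD
    C ↦ AD

A->AA, B->CD, C->AD, D->B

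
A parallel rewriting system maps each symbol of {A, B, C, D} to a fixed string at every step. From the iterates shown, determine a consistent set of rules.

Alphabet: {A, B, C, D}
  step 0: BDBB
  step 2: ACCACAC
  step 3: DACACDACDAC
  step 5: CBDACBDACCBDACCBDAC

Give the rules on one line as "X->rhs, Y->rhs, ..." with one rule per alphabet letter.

A->D, B->C, C->AC, D->B

  step 2 ⇒ step 3: ACCACAC ⇒ D·AC·AC·D·AC·D·AC
    A ↦ D
    C ↦ AC
    B ↦ C  (constrained at step 0)
    D ↦ B  (constrained at step 0)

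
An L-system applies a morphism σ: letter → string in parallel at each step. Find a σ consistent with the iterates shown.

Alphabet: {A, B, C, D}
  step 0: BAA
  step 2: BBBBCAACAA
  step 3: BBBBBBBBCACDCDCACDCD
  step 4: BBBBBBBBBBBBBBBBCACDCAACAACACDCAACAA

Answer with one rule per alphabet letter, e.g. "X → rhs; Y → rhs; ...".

A->CD, B->BB, C->CA, D->A

  step 3 ⇒ step 4: BBBBBBBBCACDCDCACDCD ⇒ BB·BB·BB·BB·BB·BB·BB·BB·CA·CD·CA·A·CA·A·CA·CD·CA·A·CA·A
    A ↦ CD
    B ↦ BB
    C ↦ CA
    D ↦ A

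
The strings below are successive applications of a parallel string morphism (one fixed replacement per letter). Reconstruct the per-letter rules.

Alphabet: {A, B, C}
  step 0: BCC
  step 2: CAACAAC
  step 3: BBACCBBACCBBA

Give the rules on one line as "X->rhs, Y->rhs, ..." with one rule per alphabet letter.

A->C, B->A, C->BBA

  step 2 ⇒ step 3: CAACAAC ⇒ BBA·C·C·BBA·C·C·BBA
    A ↦ C
    C ↦ BBA
    B ↦ A  (constrained at step 0)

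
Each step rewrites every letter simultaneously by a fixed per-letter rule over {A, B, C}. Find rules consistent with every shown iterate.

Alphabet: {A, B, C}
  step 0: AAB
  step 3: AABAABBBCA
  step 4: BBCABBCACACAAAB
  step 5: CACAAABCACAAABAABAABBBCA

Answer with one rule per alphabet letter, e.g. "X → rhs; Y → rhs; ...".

  step 4 ⇒ step 5: BBCABBCACACAAAB ⇒ CA·CA·AA·B·CA·CA·AA·B·AA·B·AA·B·B·B·CA
    A ↦ B
    B ↦ CA
    C ↦ AA

A->B, B->CA, C->AA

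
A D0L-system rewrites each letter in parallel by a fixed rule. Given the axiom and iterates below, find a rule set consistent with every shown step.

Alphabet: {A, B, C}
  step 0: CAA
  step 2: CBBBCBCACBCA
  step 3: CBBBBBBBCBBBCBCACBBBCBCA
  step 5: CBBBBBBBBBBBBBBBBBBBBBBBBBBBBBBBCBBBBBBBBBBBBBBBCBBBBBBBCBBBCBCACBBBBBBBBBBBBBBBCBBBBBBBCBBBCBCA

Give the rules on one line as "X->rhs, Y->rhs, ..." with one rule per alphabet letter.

  step 2 ⇒ step 3: CBBBCBCACBCA ⇒ CB·BB·BB·BB·CB·BB·CB·CA·CB·BB·CB·CA
    A ↦ CA
    B ↦ BB
    C ↦ CB

A->CA, B->BB, C->CB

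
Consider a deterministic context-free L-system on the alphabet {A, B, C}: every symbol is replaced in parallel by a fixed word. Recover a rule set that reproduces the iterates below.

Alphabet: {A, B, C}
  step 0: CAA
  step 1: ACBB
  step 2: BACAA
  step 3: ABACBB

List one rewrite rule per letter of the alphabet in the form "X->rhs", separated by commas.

  step 2 ⇒ step 3: BACAA ⇒ A·B·AC·B·B
    A ↦ B
    B ↦ A
    C ↦ AC

A->B, B->A, C->AC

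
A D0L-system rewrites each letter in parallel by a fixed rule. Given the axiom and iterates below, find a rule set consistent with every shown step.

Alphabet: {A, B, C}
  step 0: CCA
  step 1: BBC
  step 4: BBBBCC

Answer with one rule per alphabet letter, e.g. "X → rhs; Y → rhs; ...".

A->C, B->AA, C->B

  step 0 ⇒ step 1: CCA ⇒ B·B·C
    A ↦ C
    C ↦ B
    B ↦ AA  (constrained at step 1)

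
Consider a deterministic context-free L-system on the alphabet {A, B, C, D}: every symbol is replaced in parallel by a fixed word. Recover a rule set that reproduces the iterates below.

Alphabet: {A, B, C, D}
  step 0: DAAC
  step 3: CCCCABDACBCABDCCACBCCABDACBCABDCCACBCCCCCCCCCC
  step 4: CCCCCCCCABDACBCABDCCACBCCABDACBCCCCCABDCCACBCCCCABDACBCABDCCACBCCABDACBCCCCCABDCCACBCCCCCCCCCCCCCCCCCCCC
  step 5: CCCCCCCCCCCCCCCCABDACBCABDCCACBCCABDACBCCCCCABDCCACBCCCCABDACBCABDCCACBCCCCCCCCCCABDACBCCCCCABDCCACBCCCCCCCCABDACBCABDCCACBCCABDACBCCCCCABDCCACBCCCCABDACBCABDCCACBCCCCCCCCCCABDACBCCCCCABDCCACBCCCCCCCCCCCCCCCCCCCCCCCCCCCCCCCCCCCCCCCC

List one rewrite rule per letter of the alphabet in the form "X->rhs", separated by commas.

A->ABD, B->ACB, C->CC, D->C

  step 4 ⇒ step 5: CCCCCCCCABDACBCABDCCACBCCABDACBCCCCCABDCCACBCCCCABDACBCABDCCACBCCABDACBCCCCCABDCCACBCCCCCCCCCCCCCCCCCCCC ⇒ CC·CC·CC·CC·CC·CC·CC·CC·ABD·ACB·C·ABD·CC·ACB·CC·ABD·ACB·C·CC·CC·ABD·CC·ACB·CC·CC·ABD·ACB·C·ABD·CC·ACB·CC·CC·CC·CC·CC·ABD·ACB·C·CC·CC·ABD·CC·ACB·CC·CC·CC·CC·ABD·ACB·C·ABD·CC·ACB·CC·ABD·ACB·C·CC·CC·ABD·CC·ACB·CC·CC·ABD·ACB·C·ABD·CC·ACB·CC·CC·CC·CC·CC·ABD·ACB·C·CC·CC·ABD·CC·ACB·CC·CC·CC·CC·CC·CC·CC·CC·CC·CC·CC·CC·CC·CC·CC·CC·CC·CC·CC·CC
    A ↦ ABD
    B ↦ ACB
    C ↦ CC
    D ↦ C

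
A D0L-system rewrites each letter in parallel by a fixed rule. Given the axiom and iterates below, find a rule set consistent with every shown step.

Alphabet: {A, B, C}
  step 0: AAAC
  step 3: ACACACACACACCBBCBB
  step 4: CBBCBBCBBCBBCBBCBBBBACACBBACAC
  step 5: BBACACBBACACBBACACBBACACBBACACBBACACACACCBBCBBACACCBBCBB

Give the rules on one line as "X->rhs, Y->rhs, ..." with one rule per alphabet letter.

  step 4 ⇒ step 5: CBBCBBCBBCBBCBBCBBBBACACBBACAC ⇒ BB·AC·AC·BB·AC·AC·BB·AC·AC·BB·AC·AC·BB·AC·AC·BB·AC·AC·AC·AC·C·BB·C·BB·AC·AC·C·BB·C·BB
    A ↦ C
    B ↦ AC
    C ↦ BB

A->C, B->AC, C->BB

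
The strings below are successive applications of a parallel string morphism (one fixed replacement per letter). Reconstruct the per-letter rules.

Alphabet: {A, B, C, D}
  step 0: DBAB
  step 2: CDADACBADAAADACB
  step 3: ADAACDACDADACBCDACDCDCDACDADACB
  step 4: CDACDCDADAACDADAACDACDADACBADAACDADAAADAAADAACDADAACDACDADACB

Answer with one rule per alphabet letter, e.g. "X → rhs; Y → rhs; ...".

  step 3 ⇒ step 4: ADAACDACDADACBCDACDCDCDACDADACB ⇒ CD·A·CD·CD·ADA·A·CD·ADA·A·CD·A·CD·ADA·CB·ADA·A·CD·ADA·A·ADA·A·ADA·A·CD·ADA·A·CD·A·CD·ADA·CB
    A ↦ CD
    B ↦ CB
    C ↦ ADA
    D ↦ A

A->CD, B->CB, C->ADA, D->A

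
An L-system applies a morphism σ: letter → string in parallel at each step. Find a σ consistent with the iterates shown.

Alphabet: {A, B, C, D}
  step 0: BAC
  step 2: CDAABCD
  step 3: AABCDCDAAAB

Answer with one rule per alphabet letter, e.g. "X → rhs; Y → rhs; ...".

A->CD, B->A, C->A, D->AB

  step 2 ⇒ step 3: CDAABCD ⇒ A·AB·CD·CD·A·A·AB
    A ↦ CD
    B ↦ A
    C ↦ A
    D ↦ AB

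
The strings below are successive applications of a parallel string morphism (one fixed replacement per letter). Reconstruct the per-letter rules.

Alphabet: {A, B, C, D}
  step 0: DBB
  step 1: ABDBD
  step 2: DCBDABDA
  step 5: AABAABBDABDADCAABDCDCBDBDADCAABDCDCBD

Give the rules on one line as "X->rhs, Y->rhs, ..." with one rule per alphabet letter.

A->DC, B->BD, C->AB, D->A

  step 1 ⇒ step 2: ABDBD ⇒ DC·BD·A·BD·A
    A ↦ DC
    B ↦ BD
    D ↦ A
    C ↦ AB  (constrained at step 2)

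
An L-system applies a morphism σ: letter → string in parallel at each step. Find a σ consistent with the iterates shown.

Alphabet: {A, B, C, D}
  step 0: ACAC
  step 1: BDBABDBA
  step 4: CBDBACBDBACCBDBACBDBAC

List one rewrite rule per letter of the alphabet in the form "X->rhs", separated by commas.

  step 0 ⇒ step 1: ACAC ⇒ BD·BA·BD·BA
    A ↦ BD
    C ↦ BA
    B ↦ C  (constrained at step 1)
    D ↦ B  (constrained at step 1)

A->BD, B->C, C->BA, D->B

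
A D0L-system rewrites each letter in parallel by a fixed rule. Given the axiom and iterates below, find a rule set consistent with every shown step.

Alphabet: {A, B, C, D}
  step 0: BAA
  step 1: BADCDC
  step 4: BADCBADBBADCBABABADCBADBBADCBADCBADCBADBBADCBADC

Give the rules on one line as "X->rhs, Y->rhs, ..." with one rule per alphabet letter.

  step 0 ⇒ step 1: BAA ⇒ BA·DC·DC
    A ↦ DC
    B ↦ BA
    C ↦ DB  (constrained at step 1)
    D ↦ BA  (constrained at step 1)

A->DC, B->BA, C->DB, D->BA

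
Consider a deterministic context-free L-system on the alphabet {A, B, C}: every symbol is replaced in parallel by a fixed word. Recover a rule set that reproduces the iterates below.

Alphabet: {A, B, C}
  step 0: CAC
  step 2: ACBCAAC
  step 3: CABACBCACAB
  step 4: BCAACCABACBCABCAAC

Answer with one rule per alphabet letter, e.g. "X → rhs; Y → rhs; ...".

  step 3 ⇒ step 4: CABACBCACAB ⇒ B·CA·AC·CA·B·AC·B·CA·B·CA·AC
    A ↦ CA
    B ↦ AC
    C ↦ B

A->CA, B->AC, C->B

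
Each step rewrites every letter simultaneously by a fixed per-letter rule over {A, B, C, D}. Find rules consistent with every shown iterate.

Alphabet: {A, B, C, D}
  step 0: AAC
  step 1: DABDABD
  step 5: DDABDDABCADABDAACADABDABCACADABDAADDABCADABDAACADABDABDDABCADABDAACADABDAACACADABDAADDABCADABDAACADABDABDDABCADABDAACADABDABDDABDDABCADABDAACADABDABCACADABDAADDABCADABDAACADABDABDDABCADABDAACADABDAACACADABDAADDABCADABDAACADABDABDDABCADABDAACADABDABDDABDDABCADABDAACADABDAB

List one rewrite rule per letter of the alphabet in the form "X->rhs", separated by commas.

  step 0 ⇒ step 1: AAC ⇒ DAB·DAB·D
    A ↦ DAB
    C ↦ D
    B ↦ DAA  (constrained at step 1)
    D ↦ CA  (constrained at step 1)

A->DAB, B->DAA, C->D, D->CA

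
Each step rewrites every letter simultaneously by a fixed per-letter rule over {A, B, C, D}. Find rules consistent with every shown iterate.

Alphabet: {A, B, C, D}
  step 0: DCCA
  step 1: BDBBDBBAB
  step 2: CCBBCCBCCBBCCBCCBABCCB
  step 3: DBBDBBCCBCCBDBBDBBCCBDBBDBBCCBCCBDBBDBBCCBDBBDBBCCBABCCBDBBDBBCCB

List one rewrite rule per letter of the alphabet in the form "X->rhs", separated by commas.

A->AB, B->CCB, C->DBB, D->B

  step 2 ⇒ step 3: CCBBCCBCCBBCCBCCBABCCB ⇒ DBB·DBB·CCB·CCB·DBB·DBB·CCB·DBB·DBB·CCB·CCB·DBB·DBB·CCB·DBB·DBB·CCB·AB·CCB·DBB·DBB·CCB
    A ↦ AB
    B ↦ CCB
    C ↦ DBB
  step 0 ⇒ step 1: DCCA ⇒ B·DBB·DBB·AB
    D ↦ B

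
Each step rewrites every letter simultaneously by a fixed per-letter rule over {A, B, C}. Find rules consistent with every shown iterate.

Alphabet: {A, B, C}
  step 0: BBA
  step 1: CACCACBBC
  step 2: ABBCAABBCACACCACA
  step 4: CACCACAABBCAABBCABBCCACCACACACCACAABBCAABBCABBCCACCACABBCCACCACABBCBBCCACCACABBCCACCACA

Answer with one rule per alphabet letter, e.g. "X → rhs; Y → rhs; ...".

A->BBC, B->CAC, C->A

  step 1 ⇒ step 2: CACCACBBC ⇒ A·BBC·A·A·BBC·A·CAC·CAC·A
    A ↦ BBC
    B ↦ CAC
    C ↦ A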